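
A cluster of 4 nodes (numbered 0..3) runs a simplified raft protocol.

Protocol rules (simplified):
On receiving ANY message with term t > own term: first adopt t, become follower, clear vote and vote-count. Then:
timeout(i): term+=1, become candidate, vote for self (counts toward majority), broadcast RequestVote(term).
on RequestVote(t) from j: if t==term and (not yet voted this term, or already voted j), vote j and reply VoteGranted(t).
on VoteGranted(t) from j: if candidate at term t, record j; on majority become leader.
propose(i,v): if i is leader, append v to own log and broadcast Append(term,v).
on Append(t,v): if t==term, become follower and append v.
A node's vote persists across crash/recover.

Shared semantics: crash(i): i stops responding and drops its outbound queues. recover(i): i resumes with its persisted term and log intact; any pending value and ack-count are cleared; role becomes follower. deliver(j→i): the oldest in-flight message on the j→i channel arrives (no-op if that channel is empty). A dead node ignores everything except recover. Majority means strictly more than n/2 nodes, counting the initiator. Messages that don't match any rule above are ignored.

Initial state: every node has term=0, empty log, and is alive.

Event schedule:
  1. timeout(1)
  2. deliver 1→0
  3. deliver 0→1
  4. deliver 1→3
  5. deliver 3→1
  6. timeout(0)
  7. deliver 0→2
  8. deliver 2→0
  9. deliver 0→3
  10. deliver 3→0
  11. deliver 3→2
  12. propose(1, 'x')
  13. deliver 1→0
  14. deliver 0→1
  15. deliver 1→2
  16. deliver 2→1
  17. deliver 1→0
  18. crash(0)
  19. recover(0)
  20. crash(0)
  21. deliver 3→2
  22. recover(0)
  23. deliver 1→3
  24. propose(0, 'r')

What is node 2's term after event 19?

step 1 timeout(1): 1={cand,t=1,log=-}
step 2 deliver 1→0: 0={foll,t=1,log=-}
step 3 deliver 0→1: —
step 4 deliver 1→3: 3={foll,t=1,log=-}
step 5 deliver 3→1: 1={lead,t=1,log=-}
step 6 timeout(0): 0={cand,t=2,log=-}
step 7 deliver 0→2: 2={foll,t=2,log=-}
step 8 deliver 2→0: —
step 9 deliver 0→3: 3={foll,t=2,log=-}
step 10 deliver 3→0: 0={lead,t=2,log=-}
step 11 deliver 3→2: —
step 12 propose(1,'x'): 1={lead,t=1,log=x}
step 13 deliver 1→0: —
step 14 deliver 0→1: 1={foll,t=2,log=x}
step 15 deliver 1→2: —
step 16 deliver 2→1: —
step 17 deliver 1→0: —
step 18 crash(0): 0={✗lead,t=2,log=-}
step 19 recover(0): 0={foll,t=2,log=-}

2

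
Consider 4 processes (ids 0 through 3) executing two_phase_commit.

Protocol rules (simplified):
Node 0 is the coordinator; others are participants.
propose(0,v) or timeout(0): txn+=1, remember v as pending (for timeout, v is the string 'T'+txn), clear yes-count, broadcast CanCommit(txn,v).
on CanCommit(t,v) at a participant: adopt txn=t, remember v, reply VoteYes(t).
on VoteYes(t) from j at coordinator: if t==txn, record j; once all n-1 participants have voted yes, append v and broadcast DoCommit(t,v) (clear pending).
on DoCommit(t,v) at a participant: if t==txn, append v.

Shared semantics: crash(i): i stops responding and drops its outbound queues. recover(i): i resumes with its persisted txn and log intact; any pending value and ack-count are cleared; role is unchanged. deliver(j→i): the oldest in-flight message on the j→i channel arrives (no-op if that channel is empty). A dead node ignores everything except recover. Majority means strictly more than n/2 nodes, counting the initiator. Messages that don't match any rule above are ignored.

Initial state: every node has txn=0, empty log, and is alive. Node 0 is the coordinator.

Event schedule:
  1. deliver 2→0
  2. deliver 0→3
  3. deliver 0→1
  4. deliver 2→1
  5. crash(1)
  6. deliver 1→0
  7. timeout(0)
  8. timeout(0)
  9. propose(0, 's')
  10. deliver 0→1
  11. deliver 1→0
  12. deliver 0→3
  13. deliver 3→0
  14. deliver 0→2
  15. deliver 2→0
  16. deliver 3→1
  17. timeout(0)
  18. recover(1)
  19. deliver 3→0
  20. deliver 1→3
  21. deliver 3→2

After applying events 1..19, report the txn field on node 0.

after 1 — deliver 2→0: ·
after 2 — deliver 0→3: ·
after 3 — deliver 0→1: ·
after 4 — deliver 2→1: ·
after 5 — crash(1): n1:✗part/t0/[-]
after 6 — deliver 1→0: ·
after 7 — timeout(0): n0:coor/t1/[-]
after 8 — timeout(0): n0:coor/t2/[-]
after 9 — propose(0,'s'): n0:coor/t3/[-]
after 10 — deliver 0→1: ·
after 11 — deliver 1→0: ·
after 12 — deliver 0→3: n3:part/t1/[-]
after 13 — deliver 3→0: ·
after 14 — deliver 0→2: n2:part/t1/[-]
after 15 — deliver 2→0: ·
after 16 — deliver 3→1: ·
after 17 — timeout(0): n0:coor/t4/[-]
after 18 — recover(1): n1:part/t0/[-]
after 19 — deliver 3→0: ·

4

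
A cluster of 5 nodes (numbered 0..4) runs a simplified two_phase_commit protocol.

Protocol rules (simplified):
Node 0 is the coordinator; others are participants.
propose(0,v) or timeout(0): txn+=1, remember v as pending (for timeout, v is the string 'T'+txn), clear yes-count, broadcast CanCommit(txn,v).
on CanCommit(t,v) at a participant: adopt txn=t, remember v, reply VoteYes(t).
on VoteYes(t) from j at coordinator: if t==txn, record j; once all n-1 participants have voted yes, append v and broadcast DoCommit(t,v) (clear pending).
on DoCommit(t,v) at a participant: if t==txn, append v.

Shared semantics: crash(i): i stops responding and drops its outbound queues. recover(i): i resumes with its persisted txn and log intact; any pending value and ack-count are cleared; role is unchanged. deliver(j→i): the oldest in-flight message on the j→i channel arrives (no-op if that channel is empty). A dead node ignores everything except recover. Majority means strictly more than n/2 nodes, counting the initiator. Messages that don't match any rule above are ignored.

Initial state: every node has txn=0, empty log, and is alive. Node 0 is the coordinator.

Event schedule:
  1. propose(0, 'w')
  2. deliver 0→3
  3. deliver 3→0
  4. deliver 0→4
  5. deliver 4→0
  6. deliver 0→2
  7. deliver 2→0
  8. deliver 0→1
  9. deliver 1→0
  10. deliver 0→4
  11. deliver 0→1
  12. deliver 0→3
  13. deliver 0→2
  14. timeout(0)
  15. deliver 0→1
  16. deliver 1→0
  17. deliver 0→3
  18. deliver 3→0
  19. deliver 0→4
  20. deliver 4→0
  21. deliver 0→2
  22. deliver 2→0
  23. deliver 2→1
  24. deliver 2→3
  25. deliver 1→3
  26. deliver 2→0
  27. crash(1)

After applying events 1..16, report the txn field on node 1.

[1] propose(0,'w') → N0(coor t1 [-])
[2] deliver 0→3 → N3(part t1 [-])
[3] deliver 3→0 → ∅
[4] deliver 0→4 → N4(part t1 [-])
[5] deliver 4→0 → ∅
[6] deliver 0→2 → N2(part t1 [-])
[7] deliver 2→0 → ∅
[8] deliver 0→1 → N1(part t1 [-])
[9] deliver 1→0 → N0(coor t1 [w])
[10] deliver 0→4 → N4(part t1 [w])
[11] deliver 0→1 → N1(part t1 [w])
[12] deliver 0→3 → N3(part t1 [w])
[13] deliver 0→2 → N2(part t1 [w])
[14] timeout(0) → N0(coor t2 [w])
[15] deliver 0→1 → N1(part t2 [w])
[16] deliver 1→0 → ∅

2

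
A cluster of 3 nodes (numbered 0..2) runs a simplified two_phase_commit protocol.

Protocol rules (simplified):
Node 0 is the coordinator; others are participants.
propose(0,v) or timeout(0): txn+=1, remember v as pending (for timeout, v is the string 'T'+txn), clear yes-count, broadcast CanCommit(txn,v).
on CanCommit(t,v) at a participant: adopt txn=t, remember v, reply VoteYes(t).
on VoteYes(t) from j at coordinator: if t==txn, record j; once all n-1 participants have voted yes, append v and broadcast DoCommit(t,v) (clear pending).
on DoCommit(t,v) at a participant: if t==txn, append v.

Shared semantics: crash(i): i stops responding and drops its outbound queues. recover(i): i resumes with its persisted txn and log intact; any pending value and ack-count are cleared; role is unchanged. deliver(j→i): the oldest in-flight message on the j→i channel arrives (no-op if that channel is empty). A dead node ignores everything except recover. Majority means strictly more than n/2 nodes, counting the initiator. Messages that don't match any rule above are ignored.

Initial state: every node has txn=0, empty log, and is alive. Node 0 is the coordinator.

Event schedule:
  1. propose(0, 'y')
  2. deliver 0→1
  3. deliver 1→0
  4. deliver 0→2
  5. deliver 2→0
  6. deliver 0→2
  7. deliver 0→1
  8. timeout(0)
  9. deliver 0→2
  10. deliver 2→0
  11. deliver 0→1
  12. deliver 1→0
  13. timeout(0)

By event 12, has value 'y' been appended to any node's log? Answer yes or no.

yes

step 1 propose(0,'y'): 0={coor,t=1,log=-}
step 2 deliver 0→1: 1={part,t=1,log=-}
step 3 deliver 1→0: —
step 4 deliver 0→2: 2={part,t=1,log=-}
step 5 deliver 2→0: 0={coor,t=1,log=y}
step 6 deliver 0→2: 2={part,t=1,log=y}
step 7 deliver 0→1: 1={part,t=1,log=y}
step 8 timeout(0): 0={coor,t=2,log=y}
step 9 deliver 0→2: 2={part,t=2,log=y}
step 10 deliver 2→0: —
step 11 deliver 0→1: 1={part,t=2,log=y}
step 12 deliver 1→0: 0={coor,t=2,log=y,T2}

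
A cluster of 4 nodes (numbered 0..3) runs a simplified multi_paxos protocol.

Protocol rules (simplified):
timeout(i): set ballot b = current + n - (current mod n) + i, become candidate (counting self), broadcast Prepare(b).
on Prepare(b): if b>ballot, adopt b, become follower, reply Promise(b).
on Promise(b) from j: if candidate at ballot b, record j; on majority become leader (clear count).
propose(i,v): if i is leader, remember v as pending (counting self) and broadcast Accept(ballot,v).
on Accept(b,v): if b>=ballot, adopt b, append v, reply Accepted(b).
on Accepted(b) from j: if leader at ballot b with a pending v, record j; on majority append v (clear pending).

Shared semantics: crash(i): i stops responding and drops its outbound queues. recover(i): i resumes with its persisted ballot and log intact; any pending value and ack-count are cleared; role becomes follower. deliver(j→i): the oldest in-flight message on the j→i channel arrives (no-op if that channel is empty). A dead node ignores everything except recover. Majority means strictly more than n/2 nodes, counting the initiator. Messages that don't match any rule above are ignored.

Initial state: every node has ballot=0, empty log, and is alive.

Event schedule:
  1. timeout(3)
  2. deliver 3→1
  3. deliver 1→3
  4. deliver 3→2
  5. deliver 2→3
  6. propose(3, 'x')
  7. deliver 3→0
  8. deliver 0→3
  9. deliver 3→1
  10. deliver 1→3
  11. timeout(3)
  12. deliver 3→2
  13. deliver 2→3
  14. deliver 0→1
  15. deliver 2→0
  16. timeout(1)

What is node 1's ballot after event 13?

step 1 timeout(3): 3={cand,b=7,log=-}
step 2 deliver 3→1: 1={foll,b=7,log=-}
step 3 deliver 1→3: —
step 4 deliver 3→2: 2={foll,b=7,log=-}
step 5 deliver 2→3: 3={lead,b=7,log=-}
step 6 propose(3,'x'): —
step 7 deliver 3→0: 0={foll,b=7,log=-}
step 8 deliver 0→3: —
step 9 deliver 3→1: 1={foll,b=7,log=x}
step 10 deliver 1→3: —
step 11 timeout(3): 3={cand,b=11,log=-}
step 12 deliver 3→2: 2={foll,b=7,log=x}
step 13 deliver 2→3: —

7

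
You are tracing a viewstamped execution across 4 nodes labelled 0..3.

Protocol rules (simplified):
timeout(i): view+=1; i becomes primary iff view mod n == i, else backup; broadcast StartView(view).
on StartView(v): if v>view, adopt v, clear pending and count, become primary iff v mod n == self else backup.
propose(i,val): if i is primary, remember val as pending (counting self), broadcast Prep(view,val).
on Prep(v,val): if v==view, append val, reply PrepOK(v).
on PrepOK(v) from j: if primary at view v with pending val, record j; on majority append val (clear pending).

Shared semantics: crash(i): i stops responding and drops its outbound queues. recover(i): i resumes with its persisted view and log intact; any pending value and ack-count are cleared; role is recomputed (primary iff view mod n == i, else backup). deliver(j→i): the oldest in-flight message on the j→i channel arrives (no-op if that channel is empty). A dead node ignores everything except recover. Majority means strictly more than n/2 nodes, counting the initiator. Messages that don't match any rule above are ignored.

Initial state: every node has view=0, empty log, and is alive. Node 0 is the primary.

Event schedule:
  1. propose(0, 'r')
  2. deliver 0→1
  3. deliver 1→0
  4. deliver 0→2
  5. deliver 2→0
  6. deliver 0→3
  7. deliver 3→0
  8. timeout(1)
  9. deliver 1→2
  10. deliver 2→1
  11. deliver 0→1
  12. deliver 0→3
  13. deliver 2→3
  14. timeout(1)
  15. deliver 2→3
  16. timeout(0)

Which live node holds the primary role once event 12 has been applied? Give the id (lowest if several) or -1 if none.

1. propose(0,'r'):  nop
2. deliver 0→1:  <1:back v0 r>
3. deliver 1→0:  nop
4. deliver 0→2:  <2:back v0 r>
5. deliver 2→0:  <0:prim v0 r>
6. deliver 0→3:  <3:back v0 r>
7. deliver 3→0:  nop
8. timeout(1):  <1:prim v1 r>
9. deliver 1→2:  <2:back v1 r>
10. deliver 2→1:  nop
11. deliver 0→1:  nop
12. deliver 0→3:  nop

0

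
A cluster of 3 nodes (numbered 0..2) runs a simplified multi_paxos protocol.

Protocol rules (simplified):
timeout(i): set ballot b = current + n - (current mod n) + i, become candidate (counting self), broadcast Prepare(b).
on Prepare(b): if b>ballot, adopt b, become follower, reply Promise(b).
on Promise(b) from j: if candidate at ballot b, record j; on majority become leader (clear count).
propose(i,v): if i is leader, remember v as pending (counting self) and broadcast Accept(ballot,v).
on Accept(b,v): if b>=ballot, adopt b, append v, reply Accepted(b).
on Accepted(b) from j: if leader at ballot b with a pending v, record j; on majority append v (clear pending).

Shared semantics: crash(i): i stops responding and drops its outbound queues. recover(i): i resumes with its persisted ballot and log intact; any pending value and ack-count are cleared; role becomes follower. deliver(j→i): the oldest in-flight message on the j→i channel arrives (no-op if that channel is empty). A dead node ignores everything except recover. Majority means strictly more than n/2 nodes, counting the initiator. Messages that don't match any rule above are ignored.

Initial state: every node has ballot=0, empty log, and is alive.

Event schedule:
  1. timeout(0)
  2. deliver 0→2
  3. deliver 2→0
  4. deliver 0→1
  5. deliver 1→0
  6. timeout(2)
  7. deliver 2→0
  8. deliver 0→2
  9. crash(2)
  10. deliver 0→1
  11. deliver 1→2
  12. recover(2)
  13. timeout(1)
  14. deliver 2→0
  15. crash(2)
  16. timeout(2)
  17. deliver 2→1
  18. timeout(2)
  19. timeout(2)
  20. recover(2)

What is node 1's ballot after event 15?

after 1 — timeout(0): n0:cand/b3/[-]
after 2 — deliver 0→2: n2:foll/b3/[-]
after 3 — deliver 2→0: n0:lead/b3/[-]
after 4 — deliver 0→1: n1:foll/b3/[-]
after 5 — deliver 1→0: ·
after 6 — timeout(2): n2:cand/b8/[-]
after 7 — deliver 2→0: n0:foll/b8/[-]
after 8 — deliver 0→2: n2:lead/b8/[-]
after 9 — crash(2): n2:✗lead/b8/[-]
after 10 — deliver 0→1: ·
after 11 — deliver 1→2: ·
after 12 — recover(2): n2:foll/b8/[-]
after 13 — timeout(1): n1:cand/b7/[-]
after 14 — deliver 2→0: ·
after 15 — crash(2): n2:✗foll/b8/[-]

7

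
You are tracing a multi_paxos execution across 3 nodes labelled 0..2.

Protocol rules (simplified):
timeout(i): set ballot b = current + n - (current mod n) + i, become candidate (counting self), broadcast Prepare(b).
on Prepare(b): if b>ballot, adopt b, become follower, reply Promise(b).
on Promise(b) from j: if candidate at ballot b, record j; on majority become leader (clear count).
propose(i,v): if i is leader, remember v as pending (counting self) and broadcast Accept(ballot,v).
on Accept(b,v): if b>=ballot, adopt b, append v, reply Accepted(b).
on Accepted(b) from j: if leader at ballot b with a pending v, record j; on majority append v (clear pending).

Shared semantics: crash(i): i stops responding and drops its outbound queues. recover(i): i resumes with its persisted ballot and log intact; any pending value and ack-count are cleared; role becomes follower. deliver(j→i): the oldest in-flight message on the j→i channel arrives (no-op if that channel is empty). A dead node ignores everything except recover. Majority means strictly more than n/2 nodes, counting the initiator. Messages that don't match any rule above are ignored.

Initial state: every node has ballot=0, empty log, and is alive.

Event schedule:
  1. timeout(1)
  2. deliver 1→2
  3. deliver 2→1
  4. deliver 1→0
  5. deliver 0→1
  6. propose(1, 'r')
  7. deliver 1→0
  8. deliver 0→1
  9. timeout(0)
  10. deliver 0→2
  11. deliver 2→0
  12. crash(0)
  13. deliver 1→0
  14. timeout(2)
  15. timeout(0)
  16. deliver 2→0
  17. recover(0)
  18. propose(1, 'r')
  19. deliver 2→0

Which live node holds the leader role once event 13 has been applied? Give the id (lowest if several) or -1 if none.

1

1. timeout(1):  <1:cand b4 ->
2. deliver 1→2:  <2:foll b4 ->
3. deliver 2→1:  <1:lead b4 ->
4. deliver 1→0:  <0:foll b4 ->
5. deliver 0→1:  nop
6. propose(1,'r'):  nop
7. deliver 1→0:  <0:foll b4 r>
8. deliver 0→1:  <1:lead b4 r>
9. timeout(0):  <0:cand b6 r>
10. deliver 0→2:  <2:foll b6 ->
11. deliver 2→0:  <0:lead b6 r>
12. crash(0):  <0:✗lead b6 r>
13. deliver 1→0:  nop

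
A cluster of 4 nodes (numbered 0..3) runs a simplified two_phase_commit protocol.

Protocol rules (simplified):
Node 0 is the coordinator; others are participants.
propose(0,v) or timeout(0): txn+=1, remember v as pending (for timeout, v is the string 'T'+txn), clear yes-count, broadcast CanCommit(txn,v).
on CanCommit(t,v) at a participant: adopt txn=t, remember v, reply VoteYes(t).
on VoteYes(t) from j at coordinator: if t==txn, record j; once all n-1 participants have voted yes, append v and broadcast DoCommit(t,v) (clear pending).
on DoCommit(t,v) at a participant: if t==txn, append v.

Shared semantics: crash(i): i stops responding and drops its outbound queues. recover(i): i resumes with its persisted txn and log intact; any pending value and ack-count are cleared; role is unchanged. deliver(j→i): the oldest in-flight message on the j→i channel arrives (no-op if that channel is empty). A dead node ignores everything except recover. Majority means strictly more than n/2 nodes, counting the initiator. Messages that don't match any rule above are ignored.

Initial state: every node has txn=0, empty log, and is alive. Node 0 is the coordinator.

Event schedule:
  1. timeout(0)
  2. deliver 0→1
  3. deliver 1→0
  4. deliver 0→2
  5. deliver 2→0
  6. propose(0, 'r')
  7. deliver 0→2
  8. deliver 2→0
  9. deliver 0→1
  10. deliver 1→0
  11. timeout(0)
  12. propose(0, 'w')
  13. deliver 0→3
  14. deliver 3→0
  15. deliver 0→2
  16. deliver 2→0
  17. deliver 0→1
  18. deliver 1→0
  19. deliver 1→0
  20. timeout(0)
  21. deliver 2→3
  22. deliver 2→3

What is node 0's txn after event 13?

4

1. timeout(0):  <0:coor t1 ->
2. deliver 0→1:  <1:part t1 ->
3. deliver 1→0:  nop
4. deliver 0→2:  <2:part t1 ->
5. deliver 2→0:  nop
6. propose(0,'r'):  <0:coor t2 ->
7. deliver 0→2:  <2:part t2 ->
8. deliver 2→0:  nop
9. deliver 0→1:  <1:part t2 ->
10. deliver 1→0:  nop
11. timeout(0):  <0:coor t3 ->
12. propose(0,'w'):  <0:coor t4 ->
13. deliver 0→3:  <3:part t1 ->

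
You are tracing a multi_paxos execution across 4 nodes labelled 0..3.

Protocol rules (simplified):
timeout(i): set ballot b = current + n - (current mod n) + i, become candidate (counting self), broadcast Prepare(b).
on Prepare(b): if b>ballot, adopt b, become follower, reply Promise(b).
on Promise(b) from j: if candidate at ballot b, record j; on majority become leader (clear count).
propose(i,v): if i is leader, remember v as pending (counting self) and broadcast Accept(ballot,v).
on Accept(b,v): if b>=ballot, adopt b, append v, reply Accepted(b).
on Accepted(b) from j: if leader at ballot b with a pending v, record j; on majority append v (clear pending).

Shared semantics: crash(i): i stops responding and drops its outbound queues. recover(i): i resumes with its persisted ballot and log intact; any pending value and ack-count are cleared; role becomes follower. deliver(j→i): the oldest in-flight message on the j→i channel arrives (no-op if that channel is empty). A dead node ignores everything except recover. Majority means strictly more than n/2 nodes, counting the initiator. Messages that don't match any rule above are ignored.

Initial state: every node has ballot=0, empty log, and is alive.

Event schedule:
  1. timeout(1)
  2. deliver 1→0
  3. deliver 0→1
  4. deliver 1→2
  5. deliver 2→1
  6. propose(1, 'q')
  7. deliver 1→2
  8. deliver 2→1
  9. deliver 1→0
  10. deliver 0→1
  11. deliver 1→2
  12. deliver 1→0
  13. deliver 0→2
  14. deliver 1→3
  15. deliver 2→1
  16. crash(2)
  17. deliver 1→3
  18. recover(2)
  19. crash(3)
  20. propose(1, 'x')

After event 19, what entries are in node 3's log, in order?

q

step 1 timeout(1): 1={cand,b=5,log=-}
step 2 deliver 1→0: 0={foll,b=5,log=-}
step 3 deliver 0→1: —
step 4 deliver 1→2: 2={foll,b=5,log=-}
step 5 deliver 2→1: 1={lead,b=5,log=-}
step 6 propose(1,'q'): —
step 7 deliver 1→2: 2={foll,b=5,log=q}
step 8 deliver 2→1: —
step 9 deliver 1→0: 0={foll,b=5,log=q}
step 10 deliver 0→1: 1={lead,b=5,log=q}
step 11 deliver 1→2: —
step 12 deliver 1→0: —
step 13 deliver 0→2: —
step 14 deliver 1→3: 3={foll,b=5,log=-}
step 15 deliver 2→1: —
step 16 crash(2): 2={✗foll,b=5,log=q}
step 17 deliver 1→3: 3={foll,b=5,log=q}
step 18 recover(2): 2={foll,b=5,log=q}
step 19 crash(3): 3={✗foll,b=5,log=q}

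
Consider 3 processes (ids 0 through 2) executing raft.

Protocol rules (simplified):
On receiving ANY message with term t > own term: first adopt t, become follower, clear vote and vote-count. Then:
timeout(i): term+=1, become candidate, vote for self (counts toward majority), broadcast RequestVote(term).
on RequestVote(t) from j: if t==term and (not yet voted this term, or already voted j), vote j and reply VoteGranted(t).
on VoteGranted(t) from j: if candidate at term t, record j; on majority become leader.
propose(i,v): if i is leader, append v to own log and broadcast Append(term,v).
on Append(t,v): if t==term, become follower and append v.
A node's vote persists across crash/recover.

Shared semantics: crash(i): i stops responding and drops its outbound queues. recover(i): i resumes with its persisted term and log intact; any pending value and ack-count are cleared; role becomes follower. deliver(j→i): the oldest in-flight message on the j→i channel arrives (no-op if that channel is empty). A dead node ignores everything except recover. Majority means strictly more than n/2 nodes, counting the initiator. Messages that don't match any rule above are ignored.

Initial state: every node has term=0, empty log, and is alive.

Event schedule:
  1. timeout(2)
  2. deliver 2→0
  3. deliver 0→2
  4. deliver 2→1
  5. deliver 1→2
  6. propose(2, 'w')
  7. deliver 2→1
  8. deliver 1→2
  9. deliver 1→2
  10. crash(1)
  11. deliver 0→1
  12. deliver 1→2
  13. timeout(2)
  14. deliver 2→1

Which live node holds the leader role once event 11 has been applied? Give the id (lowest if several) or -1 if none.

2

e1 timeout(2): 2[cand,t=1,-]
e2 deliver 2→0: 0[foll,t=1,-]
e3 deliver 0→2: 2[lead,t=1,-]
e4 deliver 2→1: 1[foll,t=1,-]
e5 deliver 1→2: ·
e6 propose(2,'w'): 2[lead,t=1,w]
e7 deliver 2→1: 1[foll,t=1,w]
e8 deliver 1→2: ·
e9 deliver 1→2: ·
e10 crash(1): 1[✗foll,t=1,w]
e11 deliver 0→1: ·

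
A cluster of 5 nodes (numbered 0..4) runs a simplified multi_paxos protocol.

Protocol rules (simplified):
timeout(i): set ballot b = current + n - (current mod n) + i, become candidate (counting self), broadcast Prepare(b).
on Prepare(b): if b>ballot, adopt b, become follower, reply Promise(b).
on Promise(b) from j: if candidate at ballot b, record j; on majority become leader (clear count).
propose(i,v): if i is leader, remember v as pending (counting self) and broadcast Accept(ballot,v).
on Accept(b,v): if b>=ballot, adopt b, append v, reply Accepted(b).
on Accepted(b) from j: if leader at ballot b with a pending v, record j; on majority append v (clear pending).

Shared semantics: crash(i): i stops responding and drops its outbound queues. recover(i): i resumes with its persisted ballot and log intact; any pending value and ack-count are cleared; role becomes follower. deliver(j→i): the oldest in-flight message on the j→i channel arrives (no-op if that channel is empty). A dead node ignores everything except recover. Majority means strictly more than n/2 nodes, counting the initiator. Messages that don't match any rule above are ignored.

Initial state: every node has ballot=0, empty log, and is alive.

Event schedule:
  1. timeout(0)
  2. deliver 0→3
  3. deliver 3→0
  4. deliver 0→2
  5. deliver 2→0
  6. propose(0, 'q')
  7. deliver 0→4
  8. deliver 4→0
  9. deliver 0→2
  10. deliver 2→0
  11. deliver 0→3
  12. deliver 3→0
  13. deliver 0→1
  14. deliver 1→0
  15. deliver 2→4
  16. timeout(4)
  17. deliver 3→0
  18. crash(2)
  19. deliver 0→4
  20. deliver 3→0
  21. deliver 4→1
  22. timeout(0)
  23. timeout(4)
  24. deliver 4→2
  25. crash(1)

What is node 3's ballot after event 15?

step 1 timeout(0): 0={cand,b=5,log=-}
step 2 deliver 0→3: 3={foll,b=5,log=-}
step 3 deliver 3→0: —
step 4 deliver 0→2: 2={foll,b=5,log=-}
step 5 deliver 2→0: 0={lead,b=5,log=-}
step 6 propose(0,'q'): —
step 7 deliver 0→4: 4={foll,b=5,log=-}
step 8 deliver 4→0: —
step 9 deliver 0→2: 2={foll,b=5,log=q}
step 10 deliver 2→0: —
step 11 deliver 0→3: 3={foll,b=5,log=q}
step 12 deliver 3→0: 0={lead,b=5,log=q}
step 13 deliver 0→1: 1={foll,b=5,log=-}
step 14 deliver 1→0: —
step 15 deliver 2→4: —

5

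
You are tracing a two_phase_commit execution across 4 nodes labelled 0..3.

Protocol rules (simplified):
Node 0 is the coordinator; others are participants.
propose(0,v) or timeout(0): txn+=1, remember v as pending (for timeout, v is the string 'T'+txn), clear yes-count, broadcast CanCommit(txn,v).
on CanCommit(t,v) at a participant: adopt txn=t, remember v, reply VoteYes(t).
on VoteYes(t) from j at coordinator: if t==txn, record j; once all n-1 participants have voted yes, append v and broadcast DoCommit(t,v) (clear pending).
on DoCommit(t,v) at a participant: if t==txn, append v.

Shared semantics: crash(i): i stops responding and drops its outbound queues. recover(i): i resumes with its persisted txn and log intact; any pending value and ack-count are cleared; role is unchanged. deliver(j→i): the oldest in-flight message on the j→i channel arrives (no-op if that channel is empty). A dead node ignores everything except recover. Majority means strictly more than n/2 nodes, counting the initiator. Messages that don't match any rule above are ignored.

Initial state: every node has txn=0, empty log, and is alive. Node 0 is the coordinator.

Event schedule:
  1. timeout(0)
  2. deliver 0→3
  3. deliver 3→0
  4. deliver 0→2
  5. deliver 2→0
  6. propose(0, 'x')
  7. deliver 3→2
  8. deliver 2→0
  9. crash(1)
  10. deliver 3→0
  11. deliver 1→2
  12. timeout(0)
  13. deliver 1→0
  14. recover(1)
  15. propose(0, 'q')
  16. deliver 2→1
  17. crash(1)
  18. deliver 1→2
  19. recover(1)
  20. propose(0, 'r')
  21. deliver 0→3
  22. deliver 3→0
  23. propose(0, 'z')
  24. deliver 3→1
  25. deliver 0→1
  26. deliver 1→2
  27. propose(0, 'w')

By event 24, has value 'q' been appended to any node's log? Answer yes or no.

no

[1] timeout(0) → N0(coor t1 [-])
[2] deliver 0→3 → N3(part t1 [-])
[3] deliver 3→0 → ∅
[4] deliver 0→2 → N2(part t1 [-])
[5] deliver 2→0 → ∅
[6] propose(0,'x') → N0(coor t2 [-])
[7] deliver 3→2 → ∅
[8] deliver 2→0 → ∅
[9] crash(1) → N1(✗part t0 [-])
[10] deliver 3→0 → ∅
[11] deliver 1→2 → ∅
[12] timeout(0) → N0(coor t3 [-])
[13] deliver 1→0 → ∅
[14] recover(1) → N1(part t0 [-])
[15] propose(0,'q') → N0(coor t4 [-])
[16] deliver 2→1 → ∅
[17] crash(1) → N1(✗part t0 [-])
[18] deliver 1→2 → ∅
[19] recover(1) → N1(part t0 [-])
[20] propose(0,'r') → N0(coor t5 [-])
[21] deliver 0→3 → N3(part t2 [-])
[22] deliver 3→0 → ∅
[23] propose(0,'z') → N0(coor t6 [-])
[24] deliver 3→1 → ∅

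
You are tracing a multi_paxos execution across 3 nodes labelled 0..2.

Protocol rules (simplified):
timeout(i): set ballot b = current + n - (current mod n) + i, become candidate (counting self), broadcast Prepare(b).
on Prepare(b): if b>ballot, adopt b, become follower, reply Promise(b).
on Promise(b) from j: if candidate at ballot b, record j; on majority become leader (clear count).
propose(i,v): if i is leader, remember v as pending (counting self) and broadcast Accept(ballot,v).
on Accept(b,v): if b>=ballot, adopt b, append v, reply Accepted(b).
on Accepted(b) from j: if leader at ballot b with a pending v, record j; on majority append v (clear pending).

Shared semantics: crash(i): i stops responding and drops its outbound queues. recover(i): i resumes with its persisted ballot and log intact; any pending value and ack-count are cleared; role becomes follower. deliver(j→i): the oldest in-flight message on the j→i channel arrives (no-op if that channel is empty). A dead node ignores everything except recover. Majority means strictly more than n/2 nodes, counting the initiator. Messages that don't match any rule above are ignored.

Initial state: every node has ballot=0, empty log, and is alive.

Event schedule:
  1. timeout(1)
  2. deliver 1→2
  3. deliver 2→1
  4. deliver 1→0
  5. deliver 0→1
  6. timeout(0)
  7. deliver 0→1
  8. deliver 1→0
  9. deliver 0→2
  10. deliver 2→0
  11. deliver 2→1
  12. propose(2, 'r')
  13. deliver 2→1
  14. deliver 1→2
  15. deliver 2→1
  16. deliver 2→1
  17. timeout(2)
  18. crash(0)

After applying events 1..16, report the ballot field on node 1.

[1] timeout(1) → N1(cand b4 [-])
[2] deliver 1→2 → N2(foll b4 [-])
[3] deliver 2→1 → N1(lead b4 [-])
[4] deliver 1→0 → N0(foll b4 [-])
[5] deliver 0→1 → ∅
[6] timeout(0) → N0(cand b6 [-])
[7] deliver 0→1 → N1(foll b6 [-])
[8] deliver 1→0 → N0(lead b6 [-])
[9] deliver 0→2 → N2(foll b6 [-])
[10] deliver 2→0 → ∅
[11] deliver 2→1 → ∅
[12] propose(2,'r') → ∅
[13] deliver 2→1 → ∅
[14] deliver 1→2 → ∅
[15] deliver 2→1 → ∅
[16] deliver 2→1 → ∅

6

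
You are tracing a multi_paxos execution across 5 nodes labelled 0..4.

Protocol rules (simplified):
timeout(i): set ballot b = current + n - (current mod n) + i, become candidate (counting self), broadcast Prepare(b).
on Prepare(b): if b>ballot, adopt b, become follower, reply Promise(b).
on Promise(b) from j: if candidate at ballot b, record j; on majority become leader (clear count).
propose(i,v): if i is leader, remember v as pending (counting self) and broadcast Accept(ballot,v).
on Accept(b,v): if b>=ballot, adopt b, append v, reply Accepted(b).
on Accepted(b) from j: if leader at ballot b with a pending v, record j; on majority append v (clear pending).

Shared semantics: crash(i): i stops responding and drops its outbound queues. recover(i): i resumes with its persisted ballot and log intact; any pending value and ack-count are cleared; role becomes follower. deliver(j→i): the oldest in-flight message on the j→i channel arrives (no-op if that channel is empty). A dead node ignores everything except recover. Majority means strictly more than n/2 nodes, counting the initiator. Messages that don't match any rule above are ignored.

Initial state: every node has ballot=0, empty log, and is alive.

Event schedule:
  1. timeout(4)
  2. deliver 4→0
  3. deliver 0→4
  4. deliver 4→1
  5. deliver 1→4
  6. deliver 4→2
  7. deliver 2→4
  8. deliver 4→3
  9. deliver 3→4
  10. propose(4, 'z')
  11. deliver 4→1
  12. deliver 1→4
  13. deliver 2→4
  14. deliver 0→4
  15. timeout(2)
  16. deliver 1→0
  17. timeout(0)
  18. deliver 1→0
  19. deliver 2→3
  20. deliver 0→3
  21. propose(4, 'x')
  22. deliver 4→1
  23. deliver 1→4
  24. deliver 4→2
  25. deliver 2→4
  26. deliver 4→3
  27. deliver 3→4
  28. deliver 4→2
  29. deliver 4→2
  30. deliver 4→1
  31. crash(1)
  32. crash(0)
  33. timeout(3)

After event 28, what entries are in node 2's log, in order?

empty

[1] timeout(4) → N4(cand b9 [-])
[2] deliver 4→0 → N0(foll b9 [-])
[3] deliver 0→4 → ∅
[4] deliver 4→1 → N1(foll b9 [-])
[5] deliver 1→4 → N4(lead b9 [-])
[6] deliver 4→2 → N2(foll b9 [-])
[7] deliver 2→4 → ∅
[8] deliver 4→3 → N3(foll b9 [-])
[9] deliver 3→4 → ∅
[10] propose(4,'z') → ∅
[11] deliver 4→1 → N1(foll b9 [z])
[12] deliver 1→4 → ∅
[13] deliver 2→4 → ∅
[14] deliver 0→4 → ∅
[15] timeout(2) → N2(cand b12 [-])
[16] deliver 1→0 → ∅
[17] timeout(0) → N0(cand b10 [-])
[18] deliver 1→0 → ∅
[19] deliver 2→3 → N3(foll b12 [-])
[20] deliver 0→3 → ∅
[21] propose(4,'x') → ∅
[22] deliver 4→1 → N1(foll b9 [z,x])
[23] deliver 1→4 → ∅
[24] deliver 4→2 → ∅
[25] deliver 2→4 → N4(foll b12 [-])
[26] deliver 4→3 → ∅
[27] deliver 3→4 → ∅
[28] deliver 4→2 → ∅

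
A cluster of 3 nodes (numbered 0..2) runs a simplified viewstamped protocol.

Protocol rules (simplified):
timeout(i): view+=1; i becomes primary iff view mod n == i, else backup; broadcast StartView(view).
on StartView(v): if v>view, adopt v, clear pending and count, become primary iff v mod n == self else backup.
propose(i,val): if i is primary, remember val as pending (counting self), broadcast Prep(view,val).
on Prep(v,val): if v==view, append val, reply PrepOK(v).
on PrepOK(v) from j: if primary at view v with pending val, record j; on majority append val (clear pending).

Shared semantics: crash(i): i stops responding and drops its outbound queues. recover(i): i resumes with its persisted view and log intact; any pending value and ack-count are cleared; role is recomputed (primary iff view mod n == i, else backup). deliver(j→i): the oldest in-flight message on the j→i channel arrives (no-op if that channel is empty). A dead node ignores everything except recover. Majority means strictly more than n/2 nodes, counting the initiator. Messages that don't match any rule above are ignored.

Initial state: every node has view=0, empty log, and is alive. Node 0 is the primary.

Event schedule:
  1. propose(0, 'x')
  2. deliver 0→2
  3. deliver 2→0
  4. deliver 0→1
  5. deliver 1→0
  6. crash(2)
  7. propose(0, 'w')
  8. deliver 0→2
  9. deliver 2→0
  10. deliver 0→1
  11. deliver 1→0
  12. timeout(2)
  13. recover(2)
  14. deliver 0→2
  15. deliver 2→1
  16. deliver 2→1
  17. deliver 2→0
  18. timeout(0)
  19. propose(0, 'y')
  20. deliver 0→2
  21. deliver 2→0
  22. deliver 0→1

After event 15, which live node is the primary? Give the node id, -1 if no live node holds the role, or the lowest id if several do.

0

step 1 propose(0,'x'): —
step 2 deliver 0→2: 2={back,v=0,log=x}
step 3 deliver 2→0: 0={prim,v=0,log=x}
step 4 deliver 0→1: 1={back,v=0,log=x}
step 5 deliver 1→0: —
step 6 crash(2): 2={✗back,v=0,log=x}
step 7 propose(0,'w'): —
step 8 deliver 0→2: —
step 9 deliver 2→0: —
step 10 deliver 0→1: 1={back,v=0,log=x,w}
step 11 deliver 1→0: 0={prim,v=0,log=x,w}
step 12 timeout(2): —
step 13 recover(2): 2={back,v=0,log=x}
step 14 deliver 0→2: 2={back,v=0,log=x,w}
step 15 deliver 2→1: —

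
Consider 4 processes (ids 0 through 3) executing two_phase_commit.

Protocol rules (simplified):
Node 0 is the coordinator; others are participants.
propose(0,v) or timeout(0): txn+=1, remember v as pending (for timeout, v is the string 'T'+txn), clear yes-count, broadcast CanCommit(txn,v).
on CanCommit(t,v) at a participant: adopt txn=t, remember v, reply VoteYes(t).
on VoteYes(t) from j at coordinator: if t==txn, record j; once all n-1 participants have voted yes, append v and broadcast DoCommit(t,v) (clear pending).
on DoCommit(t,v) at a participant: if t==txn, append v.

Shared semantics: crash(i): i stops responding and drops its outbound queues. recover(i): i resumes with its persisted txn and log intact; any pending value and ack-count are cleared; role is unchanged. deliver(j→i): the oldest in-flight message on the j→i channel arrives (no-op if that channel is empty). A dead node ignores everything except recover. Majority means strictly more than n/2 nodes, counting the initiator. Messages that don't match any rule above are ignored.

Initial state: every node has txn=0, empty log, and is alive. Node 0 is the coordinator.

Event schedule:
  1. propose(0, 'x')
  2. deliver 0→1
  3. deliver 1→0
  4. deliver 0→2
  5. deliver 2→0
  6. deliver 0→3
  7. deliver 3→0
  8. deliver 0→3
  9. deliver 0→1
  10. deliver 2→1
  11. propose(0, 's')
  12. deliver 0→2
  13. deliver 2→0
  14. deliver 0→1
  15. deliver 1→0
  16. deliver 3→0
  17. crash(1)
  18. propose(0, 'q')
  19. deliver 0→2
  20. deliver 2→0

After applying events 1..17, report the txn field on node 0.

1. propose(0,'x'):  <0:coor t1 ->
2. deliver 0→1:  <1:part t1 ->
3. deliver 1→0:  nop
4. deliver 0→2:  <2:part t1 ->
5. deliver 2→0:  nop
6. deliver 0→3:  <3:part t1 ->
7. deliver 3→0:  <0:coor t1 x>
8. deliver 0→3:  <3:part t1 x>
9. deliver 0→1:  <1:part t1 x>
10. deliver 2→1:  nop
11. propose(0,'s'):  <0:coor t2 x>
12. deliver 0→2:  <2:part t1 x>
13. deliver 2→0:  nop
14. deliver 0→1:  <1:part t2 x>
15. deliver 1→0:  nop
16. deliver 3→0:  nop
17. crash(1):  <1:✗part t2 x>

2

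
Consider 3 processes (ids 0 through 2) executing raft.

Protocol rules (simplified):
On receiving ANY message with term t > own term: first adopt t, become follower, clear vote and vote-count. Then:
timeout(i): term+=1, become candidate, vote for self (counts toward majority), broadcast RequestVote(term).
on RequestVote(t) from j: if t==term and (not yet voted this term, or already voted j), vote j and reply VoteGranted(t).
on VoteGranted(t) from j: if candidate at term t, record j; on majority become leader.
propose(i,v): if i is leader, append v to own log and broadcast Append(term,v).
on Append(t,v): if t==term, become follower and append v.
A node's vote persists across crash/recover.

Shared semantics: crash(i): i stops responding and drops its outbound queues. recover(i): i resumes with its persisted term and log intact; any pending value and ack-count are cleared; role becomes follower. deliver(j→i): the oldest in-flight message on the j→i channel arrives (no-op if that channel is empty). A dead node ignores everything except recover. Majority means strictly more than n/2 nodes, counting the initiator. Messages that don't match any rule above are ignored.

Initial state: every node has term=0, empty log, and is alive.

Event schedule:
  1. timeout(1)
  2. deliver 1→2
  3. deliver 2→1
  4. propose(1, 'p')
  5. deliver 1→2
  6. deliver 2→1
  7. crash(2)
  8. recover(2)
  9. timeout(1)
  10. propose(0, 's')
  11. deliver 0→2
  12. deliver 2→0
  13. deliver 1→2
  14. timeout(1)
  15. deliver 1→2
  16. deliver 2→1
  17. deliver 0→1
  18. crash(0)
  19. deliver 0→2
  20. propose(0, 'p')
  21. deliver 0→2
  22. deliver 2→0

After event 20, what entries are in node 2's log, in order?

p

e1 timeout(1): 1[cand,t=1,-]
e2 deliver 1→2: 2[foll,t=1,-]
e3 deliver 2→1: 1[lead,t=1,-]
e4 propose(1,'p'): 1[lead,t=1,p]
e5 deliver 1→2: 2[foll,t=1,p]
e6 deliver 2→1: ·
e7 crash(2): 2[✗foll,t=1,p]
e8 recover(2): 2[foll,t=1,p]
e9 timeout(1): 1[cand,t=2,p]
e10 propose(0,'s'): ·
e11 deliver 0→2: ·
e12 deliver 2→0: ·
e13 deliver 1→2: 2[foll,t=2,p]
e14 timeout(1): 1[cand,t=3,p]
e15 deliver 1→2: 2[foll,t=3,p]
e16 deliver 2→1: ·
e17 deliver 0→1: ·
e18 crash(0): 0[✗foll,t=0,-]
e19 deliver 0→2: ·
e20 propose(0,'p'): ·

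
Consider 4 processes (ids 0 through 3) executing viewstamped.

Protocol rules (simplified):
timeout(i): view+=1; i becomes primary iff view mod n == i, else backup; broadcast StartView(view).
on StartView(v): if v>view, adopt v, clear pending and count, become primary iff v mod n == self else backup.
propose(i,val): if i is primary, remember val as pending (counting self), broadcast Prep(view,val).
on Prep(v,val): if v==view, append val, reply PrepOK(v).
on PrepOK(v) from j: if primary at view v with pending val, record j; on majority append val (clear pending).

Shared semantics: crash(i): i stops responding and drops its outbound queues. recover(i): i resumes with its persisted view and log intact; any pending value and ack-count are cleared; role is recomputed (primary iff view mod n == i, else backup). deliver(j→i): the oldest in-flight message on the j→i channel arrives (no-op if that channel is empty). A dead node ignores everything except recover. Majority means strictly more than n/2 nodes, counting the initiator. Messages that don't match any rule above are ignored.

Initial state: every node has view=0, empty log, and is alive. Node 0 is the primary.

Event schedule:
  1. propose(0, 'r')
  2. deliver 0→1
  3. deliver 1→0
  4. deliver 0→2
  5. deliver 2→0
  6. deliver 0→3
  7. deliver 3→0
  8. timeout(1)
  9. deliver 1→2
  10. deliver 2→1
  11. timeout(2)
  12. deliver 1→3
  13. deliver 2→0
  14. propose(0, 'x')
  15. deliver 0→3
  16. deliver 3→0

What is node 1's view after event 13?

1

[1] propose(0,'r') → ∅
[2] deliver 0→1 → N1(back v0 [r])
[3] deliver 1→0 → ∅
[4] deliver 0→2 → N2(back v0 [r])
[5] deliver 2→0 → N0(prim v0 [r])
[6] deliver 0→3 → N3(back v0 [r])
[7] deliver 3→0 → ∅
[8] timeout(1) → N1(prim v1 [r])
[9] deliver 1→2 → N2(back v1 [r])
[10] deliver 2→1 → ∅
[11] timeout(2) → N2(prim v2 [r])
[12] deliver 1→3 → N3(back v1 [r])
[13] deliver 2→0 → N0(back v2 [r])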